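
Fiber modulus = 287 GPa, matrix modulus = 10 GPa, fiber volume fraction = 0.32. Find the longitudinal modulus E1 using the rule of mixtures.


E1 = Ef*Vf + Em*(1-Vf) = 287*0.32 + 10*0.68 = 98.64 GPa

98.64 GPa


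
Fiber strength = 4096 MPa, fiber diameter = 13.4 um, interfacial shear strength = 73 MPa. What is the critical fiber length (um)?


Lc = sigma_f * d / (2 * tau_i) = 4096 * 13.4 / (2 * 73) = 375.9 um

375.9 um


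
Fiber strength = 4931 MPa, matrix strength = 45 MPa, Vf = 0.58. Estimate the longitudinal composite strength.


sigma_1 = sigma_f*Vf + sigma_m*(1-Vf) = 4931*0.58 + 45*0.42 = 2878.9 MPa

2878.9 MPa


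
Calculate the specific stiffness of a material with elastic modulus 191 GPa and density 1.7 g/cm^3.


Specific stiffness = E/rho = 191/1.7 = 112.4 GPa/(g/cm^3)

112.4 GPa/(g/cm^3)


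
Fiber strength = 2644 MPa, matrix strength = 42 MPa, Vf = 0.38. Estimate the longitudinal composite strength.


sigma_1 = sigma_f*Vf + sigma_m*(1-Vf) = 2644*0.38 + 42*0.62 = 1030.8 MPa

1030.8 MPa


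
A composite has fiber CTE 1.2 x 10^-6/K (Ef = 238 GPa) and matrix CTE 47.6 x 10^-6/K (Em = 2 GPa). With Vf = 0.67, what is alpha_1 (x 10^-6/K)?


E1 = Ef*Vf + Em*(1-Vf) = 160.12
alpha_1 = (alpha_f*Ef*Vf + alpha_m*Em*(1-Vf))/E1 = 1.39 x 10^-6/K

1.39 x 10^-6/K


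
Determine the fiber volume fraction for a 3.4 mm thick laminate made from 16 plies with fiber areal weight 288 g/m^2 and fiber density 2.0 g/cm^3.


Vf = n * FAW / (rho_f * h * 1000) = 16 * 288 / (2.0 * 3.4 * 1000) = 0.6776

0.6776


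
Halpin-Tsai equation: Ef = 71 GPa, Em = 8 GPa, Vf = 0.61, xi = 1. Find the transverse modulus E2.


eta = (Ef/Em - 1)/(Ef/Em + xi) = (8.875 - 1)/(8.875 + 1) = 0.7975
E2 = Em*(1+xi*eta*Vf)/(1-eta*Vf) = 23.16 GPa

23.16 GPa


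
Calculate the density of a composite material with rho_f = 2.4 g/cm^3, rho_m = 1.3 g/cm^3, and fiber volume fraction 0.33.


rho_c = rho_f*Vf + rho_m*(1-Vf) = 2.4*0.33 + 1.3*0.67 = 1.663 g/cm^3

1.663 g/cm^3


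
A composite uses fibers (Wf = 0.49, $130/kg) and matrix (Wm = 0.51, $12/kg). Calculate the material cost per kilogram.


Cost = cost_f*Wf + cost_m*Wm = 130*0.49 + 12*0.51 = $69.82/kg

$69.82/kg


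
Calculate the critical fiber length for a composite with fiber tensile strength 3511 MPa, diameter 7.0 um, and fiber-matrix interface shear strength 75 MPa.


Lc = sigma_f * d / (2 * tau_i) = 3511 * 7.0 / (2 * 75) = 163.8 um

163.8 um


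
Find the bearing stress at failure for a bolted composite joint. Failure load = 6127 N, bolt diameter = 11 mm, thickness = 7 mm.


sigma_br = F/(d*h) = 6127/(11*7) = 79.6 MPa

79.6 MPa


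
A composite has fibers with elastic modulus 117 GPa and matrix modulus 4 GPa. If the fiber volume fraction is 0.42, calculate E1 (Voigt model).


E1 = Ef*Vf + Em*(1-Vf) = 117*0.42 + 4*0.58 = 51.46 GPa

51.46 GPa


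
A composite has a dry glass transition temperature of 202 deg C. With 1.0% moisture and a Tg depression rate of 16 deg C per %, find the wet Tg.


Tg_wet = Tg_dry - k*moisture = 202 - 16*1.0 = 186.0 deg C

186.0 deg C


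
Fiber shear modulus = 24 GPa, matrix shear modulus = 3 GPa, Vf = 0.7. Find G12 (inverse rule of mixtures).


1/G12 = Vf/Gf + (1-Vf)/Gm = 0.7/24 + 0.3/3
G12 = 7.74 GPa

7.74 GPa


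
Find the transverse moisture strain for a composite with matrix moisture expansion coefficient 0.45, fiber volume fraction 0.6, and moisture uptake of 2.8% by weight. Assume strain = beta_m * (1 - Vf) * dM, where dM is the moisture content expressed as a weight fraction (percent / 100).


dM = 2.8/100 = 0.028
strain = beta_m * (1-Vf) * dM = 0.45 * 0.4 * 0.028 = 0.00504

0.00504


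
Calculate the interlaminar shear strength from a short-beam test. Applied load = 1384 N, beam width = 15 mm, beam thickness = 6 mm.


ILSS = 3F/(4bh) = 3*1384/(4*15*6) = 11.53 MPa

11.53 MPa


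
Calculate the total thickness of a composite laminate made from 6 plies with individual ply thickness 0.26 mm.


h = n * t_ply = 6 * 0.26 = 1.56 mm

1.56 mm


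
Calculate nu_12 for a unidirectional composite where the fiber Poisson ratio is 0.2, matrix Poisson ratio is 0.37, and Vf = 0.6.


nu_12 = nu_f*Vf + nu_m*(1-Vf) = 0.2*0.6 + 0.37*0.4 = 0.268

0.268


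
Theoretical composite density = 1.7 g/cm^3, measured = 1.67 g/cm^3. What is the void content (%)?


Void% = (rho_theo - rho_actual)/rho_theo * 100 = (1.7 - 1.67)/1.7 * 100 = 1.76%

1.76%


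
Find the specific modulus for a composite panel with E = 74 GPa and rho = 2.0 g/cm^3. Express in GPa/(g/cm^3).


Specific stiffness = E/rho = 74/2.0 = 37.0 GPa/(g/cm^3)

37.0 GPa/(g/cm^3)


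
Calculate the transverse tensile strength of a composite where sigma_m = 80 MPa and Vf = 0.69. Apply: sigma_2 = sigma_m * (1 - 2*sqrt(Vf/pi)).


factor = 1 - 2*sqrt(0.69/pi) = 0.0627
sigma_2 = 80 * 0.0627 = 5.02 MPa

5.02 MPa


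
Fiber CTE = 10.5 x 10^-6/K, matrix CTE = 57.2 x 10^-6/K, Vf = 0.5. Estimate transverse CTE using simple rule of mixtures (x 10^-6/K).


alpha_2 = alpha_f*Vf + alpha_m*(1-Vf) = 10.5*0.5 + 57.2*0.5 = 33.9 x 10^-6/K

33.9 x 10^-6/K


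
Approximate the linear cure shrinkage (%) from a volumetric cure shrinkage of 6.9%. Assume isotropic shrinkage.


Linear shrinkage ≈ vol_shrink/3 = 6.9/3 = 2.3%

2.3%


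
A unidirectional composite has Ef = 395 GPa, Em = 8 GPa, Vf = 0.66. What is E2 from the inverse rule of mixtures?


1/E2 = Vf/Ef + (1-Vf)/Em = 0.66/395 + 0.34/8
E2 = 22.64 GPa

22.64 GPa


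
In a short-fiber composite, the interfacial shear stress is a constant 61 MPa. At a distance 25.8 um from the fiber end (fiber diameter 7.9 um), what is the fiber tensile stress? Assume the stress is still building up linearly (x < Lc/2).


Force balance: sigma_f * (pi*d^2/4) = tau * (pi*d) * x  ->  sigma_f = 4 * tau * x / d
sigma_f = 4 * 61 * 25.8 / 7.9 = 796.9 MPa

796.9 MPa


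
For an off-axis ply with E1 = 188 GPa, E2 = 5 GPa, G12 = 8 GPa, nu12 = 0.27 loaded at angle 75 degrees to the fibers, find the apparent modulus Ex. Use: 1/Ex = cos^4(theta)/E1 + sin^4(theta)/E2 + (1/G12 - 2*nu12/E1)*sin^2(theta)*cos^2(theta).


cos^4(75) = 0.004487, sin^4(75) = 0.870513, sin^2(75)*cos^2(75) = 0.0625
1/G12 - 2*nu12/E1 = 1/8 - 2*0.27/188 = 0.122128 GPa^-1
1/Ex = 0.004487/188 + 0.870513/5 + 0.122128*0.0625 = 0.1817594 GPa^-1
Ex = 5.5 GPa

5.5 GPa


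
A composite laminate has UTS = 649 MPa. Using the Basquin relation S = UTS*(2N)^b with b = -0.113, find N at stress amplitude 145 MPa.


N = 0.5 * (S/UTS)^(1/b) = 0.5 * (145/649)^(1/-0.113) = 287700.5901 cycles

287700.5901 cycles


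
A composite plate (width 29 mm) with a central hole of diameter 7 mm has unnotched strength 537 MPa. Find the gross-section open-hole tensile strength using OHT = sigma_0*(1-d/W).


OHT = sigma_0*(1-d/W) = 537*(1-7/29) = 407.4 MPa

407.4 MPa


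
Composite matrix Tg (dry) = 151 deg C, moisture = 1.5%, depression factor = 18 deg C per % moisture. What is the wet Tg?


Tg_wet = Tg_dry - k*moisture = 151 - 18*1.5 = 124.0 deg C

124.0 deg C


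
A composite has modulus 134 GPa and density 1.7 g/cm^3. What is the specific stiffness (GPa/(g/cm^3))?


Specific stiffness = E/rho = 134/1.7 = 78.8 GPa/(g/cm^3)

78.8 GPa/(g/cm^3)


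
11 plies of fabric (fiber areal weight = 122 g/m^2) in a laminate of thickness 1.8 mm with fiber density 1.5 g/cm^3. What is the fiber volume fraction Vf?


Vf = n * FAW / (rho_f * h * 1000) = 11 * 122 / (1.5 * 1.8 * 1000) = 0.497

0.497


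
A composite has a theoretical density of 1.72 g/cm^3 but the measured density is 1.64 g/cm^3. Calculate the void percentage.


Void% = (rho_theo - rho_actual)/rho_theo * 100 = (1.72 - 1.64)/1.72 * 100 = 4.65%

4.65%


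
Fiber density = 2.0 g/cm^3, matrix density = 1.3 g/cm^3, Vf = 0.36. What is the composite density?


rho_c = rho_f*Vf + rho_m*(1-Vf) = 2.0*0.36 + 1.3*0.64 = 1.552 g/cm^3

1.552 g/cm^3


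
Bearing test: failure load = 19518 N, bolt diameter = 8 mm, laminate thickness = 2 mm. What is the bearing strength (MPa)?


sigma_br = F/(d*h) = 19518/(8*2) = 1219.9 MPa

1219.9 MPa


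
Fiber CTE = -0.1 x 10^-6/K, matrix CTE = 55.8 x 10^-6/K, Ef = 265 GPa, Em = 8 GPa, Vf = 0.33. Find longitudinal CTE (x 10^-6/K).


E1 = Ef*Vf + Em*(1-Vf) = 92.81
alpha_1 = (alpha_f*Ef*Vf + alpha_m*Em*(1-Vf))/E1 = 3.13 x 10^-6/K

3.13 x 10^-6/K


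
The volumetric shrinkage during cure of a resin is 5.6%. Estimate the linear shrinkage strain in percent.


Linear shrinkage ≈ vol_shrink/3 = 5.6/3 = 1.867%

1.867%


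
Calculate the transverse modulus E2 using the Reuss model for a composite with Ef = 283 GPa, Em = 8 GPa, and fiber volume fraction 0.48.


1/E2 = Vf/Ef + (1-Vf)/Em = 0.48/283 + 0.52/8
E2 = 14.99 GPa

14.99 GPa


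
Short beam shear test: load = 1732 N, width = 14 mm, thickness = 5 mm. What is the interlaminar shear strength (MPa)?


ILSS = 3F/(4bh) = 3*1732/(4*14*5) = 18.56 MPa

18.56 MPa


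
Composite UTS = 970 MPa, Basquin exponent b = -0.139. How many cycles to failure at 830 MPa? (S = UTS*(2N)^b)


N = 0.5 * (S/UTS)^(1/b) = 0.5 * (830/970)^(1/-0.139) = 1.5345 cycles

1.5345 cycles


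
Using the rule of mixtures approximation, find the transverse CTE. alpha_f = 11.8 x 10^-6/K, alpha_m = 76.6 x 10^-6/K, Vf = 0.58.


alpha_2 = alpha_f*Vf + alpha_m*(1-Vf) = 11.8*0.58 + 76.6*0.42 = 39.0 x 10^-6/K

39.0 x 10^-6/K


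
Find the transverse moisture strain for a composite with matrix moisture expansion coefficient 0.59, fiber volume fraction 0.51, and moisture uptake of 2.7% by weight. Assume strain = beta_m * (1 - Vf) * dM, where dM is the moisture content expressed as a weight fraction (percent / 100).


dM = 2.7/100 = 0.027
strain = beta_m * (1-Vf) * dM = 0.59 * 0.49 * 0.027 = 0.0078057

0.0078057


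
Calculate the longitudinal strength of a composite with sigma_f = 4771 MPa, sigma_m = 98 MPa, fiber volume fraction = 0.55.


sigma_1 = sigma_f*Vf + sigma_m*(1-Vf) = 4771*0.55 + 98*0.45 = 2668.2 MPa

2668.2 MPa


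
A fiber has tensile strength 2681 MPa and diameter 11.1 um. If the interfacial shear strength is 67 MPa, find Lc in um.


Lc = sigma_f * d / (2 * tau_i) = 2681 * 11.1 / (2 * 67) = 222.1 um

222.1 um


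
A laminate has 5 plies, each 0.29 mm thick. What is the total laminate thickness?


h = n * t_ply = 5 * 0.29 = 1.45 mm

1.45 mm


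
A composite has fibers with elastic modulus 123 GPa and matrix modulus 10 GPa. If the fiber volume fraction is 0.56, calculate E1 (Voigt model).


E1 = Ef*Vf + Em*(1-Vf) = 123*0.56 + 10*0.44 = 73.28 GPa

73.28 GPa


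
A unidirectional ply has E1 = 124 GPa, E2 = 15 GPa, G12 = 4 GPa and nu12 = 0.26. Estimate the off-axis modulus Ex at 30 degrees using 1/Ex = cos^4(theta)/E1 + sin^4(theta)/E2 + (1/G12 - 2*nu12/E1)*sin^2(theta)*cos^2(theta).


cos^4(30) = 0.5625, sin^4(30) = 0.0625, sin^2(30)*cos^2(30) = 0.1875
1/G12 - 2*nu12/E1 = 1/4 - 2*0.26/124 = 0.245806 GPa^-1
1/Ex = 0.5625/124 + 0.0625/15 + 0.245806*0.1875 = 0.0547917 GPa^-1
Ex = 18.25 GPa

18.25 GPa


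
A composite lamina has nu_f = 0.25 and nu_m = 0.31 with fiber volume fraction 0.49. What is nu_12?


nu_12 = nu_f*Vf + nu_m*(1-Vf) = 0.25*0.49 + 0.31*0.51 = 0.2806

0.2806


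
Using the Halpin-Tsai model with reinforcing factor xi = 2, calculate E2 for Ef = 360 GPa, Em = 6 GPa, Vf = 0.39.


eta = (Ef/Em - 1)/(Ef/Em + xi) = (60.0 - 1)/(60.0 + 2) = 0.9516
E2 = Em*(1+xi*eta*Vf)/(1-eta*Vf) = 16.62 GPa

16.62 GPa


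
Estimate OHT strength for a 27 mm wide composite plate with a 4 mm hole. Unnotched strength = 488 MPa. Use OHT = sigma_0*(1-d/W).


OHT = sigma_0*(1-d/W) = 488*(1-4/27) = 415.7 MPa

415.7 MPa


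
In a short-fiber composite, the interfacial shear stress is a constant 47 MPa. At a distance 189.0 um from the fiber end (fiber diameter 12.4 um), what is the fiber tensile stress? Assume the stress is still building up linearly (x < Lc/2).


Force balance: sigma_f * (pi*d^2/4) = tau * (pi*d) * x  ->  sigma_f = 4 * tau * x / d
sigma_f = 4 * 47 * 189.0 / 12.4 = 2865.5 MPa

2865.5 MPa


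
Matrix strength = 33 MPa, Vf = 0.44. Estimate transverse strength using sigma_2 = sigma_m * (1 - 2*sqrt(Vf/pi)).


factor = 1 - 2*sqrt(0.44/pi) = 0.2515
sigma_2 = 33 * 0.2515 = 8.3 MPa

8.3 MPa


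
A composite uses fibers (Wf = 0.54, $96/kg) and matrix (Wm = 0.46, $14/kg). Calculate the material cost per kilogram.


Cost = cost_f*Wf + cost_m*Wm = 96*0.54 + 14*0.46 = $58.28/kg

$58.28/kg


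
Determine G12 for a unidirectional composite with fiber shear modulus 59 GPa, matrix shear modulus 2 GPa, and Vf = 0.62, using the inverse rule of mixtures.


1/G12 = Vf/Gf + (1-Vf)/Gm = 0.62/59 + 0.38/2
G12 = 4.99 GPa

4.99 GPa


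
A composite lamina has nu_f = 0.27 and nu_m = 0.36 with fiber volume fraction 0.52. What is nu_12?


nu_12 = nu_f*Vf + nu_m*(1-Vf) = 0.27*0.52 + 0.36*0.48 = 0.3132

0.3132


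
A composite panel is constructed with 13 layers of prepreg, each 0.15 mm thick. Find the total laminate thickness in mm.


h = n * t_ply = 13 * 0.15 = 1.95 mm

1.95 mm


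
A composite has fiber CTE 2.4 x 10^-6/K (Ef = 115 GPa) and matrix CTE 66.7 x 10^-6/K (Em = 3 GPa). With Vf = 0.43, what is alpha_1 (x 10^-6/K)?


E1 = Ef*Vf + Em*(1-Vf) = 51.16
alpha_1 = (alpha_f*Ef*Vf + alpha_m*Em*(1-Vf))/E1 = 4.55 x 10^-6/K

4.55 x 10^-6/K


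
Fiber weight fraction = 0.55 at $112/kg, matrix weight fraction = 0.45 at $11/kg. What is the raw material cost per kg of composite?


Cost = cost_f*Wf + cost_m*Wm = 112*0.55 + 11*0.45 = $66.55/kg

$66.55/kg


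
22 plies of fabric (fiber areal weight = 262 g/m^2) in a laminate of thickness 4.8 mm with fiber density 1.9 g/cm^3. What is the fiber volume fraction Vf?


Vf = n * FAW / (rho_f * h * 1000) = 22 * 262 / (1.9 * 4.8 * 1000) = 0.632

0.632


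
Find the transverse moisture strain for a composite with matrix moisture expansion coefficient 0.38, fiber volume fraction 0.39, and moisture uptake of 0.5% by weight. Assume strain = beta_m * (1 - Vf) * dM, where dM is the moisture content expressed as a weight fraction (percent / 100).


dM = 0.5/100 = 0.005
strain = beta_m * (1-Vf) * dM = 0.38 * 0.61 * 0.005 = 0.001159

0.001159


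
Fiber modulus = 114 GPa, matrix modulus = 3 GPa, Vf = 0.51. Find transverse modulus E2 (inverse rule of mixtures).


1/E2 = Vf/Ef + (1-Vf)/Em = 0.51/114 + 0.49/3
E2 = 5.96 GPa

5.96 GPa


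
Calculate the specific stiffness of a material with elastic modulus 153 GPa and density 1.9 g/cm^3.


Specific stiffness = E/rho = 153/1.9 = 80.5 GPa/(g/cm^3)

80.5 GPa/(g/cm^3)


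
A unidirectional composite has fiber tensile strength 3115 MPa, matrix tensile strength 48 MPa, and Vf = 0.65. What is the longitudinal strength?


sigma_1 = sigma_f*Vf + sigma_m*(1-Vf) = 3115*0.65 + 48*0.35 = 2041.6 MPa

2041.6 MPa


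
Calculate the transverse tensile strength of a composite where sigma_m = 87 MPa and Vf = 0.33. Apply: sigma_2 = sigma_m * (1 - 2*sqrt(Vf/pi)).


factor = 1 - 2*sqrt(0.33/pi) = 0.3518
sigma_2 = 87 * 0.3518 = 30.61 MPa

30.61 MPa


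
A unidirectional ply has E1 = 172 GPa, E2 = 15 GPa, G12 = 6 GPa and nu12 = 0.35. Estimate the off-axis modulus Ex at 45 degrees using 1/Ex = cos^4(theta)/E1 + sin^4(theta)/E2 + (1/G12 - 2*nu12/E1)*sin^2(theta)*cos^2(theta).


cos^4(45) = 0.25, sin^4(45) = 0.25, sin^2(45)*cos^2(45) = 0.25
1/G12 - 2*nu12/E1 = 1/6 - 2*0.35/172 = 0.162597 GPa^-1
1/Ex = 0.25/172 + 0.25/15 + 0.162597*0.25 = 0.0587694 GPa^-1
Ex = 17.02 GPa

17.02 GPa


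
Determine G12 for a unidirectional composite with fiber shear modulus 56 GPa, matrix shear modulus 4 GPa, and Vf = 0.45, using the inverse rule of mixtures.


1/G12 = Vf/Gf + (1-Vf)/Gm = 0.45/56 + 0.55/4
G12 = 6.87 GPa

6.87 GPa


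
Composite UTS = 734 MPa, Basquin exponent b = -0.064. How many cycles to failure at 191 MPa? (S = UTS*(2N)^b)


N = 0.5 * (S/UTS)^(1/b) = 0.5 * (191/734)^(1/-0.064) = 6.8285e+08 cycles

6.8285e+08 cycles


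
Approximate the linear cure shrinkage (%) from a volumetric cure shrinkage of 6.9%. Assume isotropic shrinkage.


Linear shrinkage ≈ vol_shrink/3 = 6.9/3 = 2.3%

2.3%


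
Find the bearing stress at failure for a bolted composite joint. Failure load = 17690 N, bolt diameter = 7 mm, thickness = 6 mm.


sigma_br = F/(d*h) = 17690/(7*6) = 421.2 MPa

421.2 MPa


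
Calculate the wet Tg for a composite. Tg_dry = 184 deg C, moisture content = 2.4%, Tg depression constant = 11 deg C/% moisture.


Tg_wet = Tg_dry - k*moisture = 184 - 11*2.4 = 157.6 deg C

157.6 deg C


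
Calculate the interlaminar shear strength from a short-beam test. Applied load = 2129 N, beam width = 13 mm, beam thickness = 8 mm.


ILSS = 3F/(4bh) = 3*2129/(4*13*8) = 15.35 MPa

15.35 MPa


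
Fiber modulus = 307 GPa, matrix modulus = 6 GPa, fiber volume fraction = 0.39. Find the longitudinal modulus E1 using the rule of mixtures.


E1 = Ef*Vf + Em*(1-Vf) = 307*0.39 + 6*0.61 = 123.39 GPa

123.39 GPa


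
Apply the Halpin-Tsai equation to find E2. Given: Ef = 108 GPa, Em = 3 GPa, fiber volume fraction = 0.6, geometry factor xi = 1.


eta = (Ef/Em - 1)/(Ef/Em + xi) = (36.0 - 1)/(36.0 + 1) = 0.9459
E2 = Em*(1+xi*eta*Vf)/(1-eta*Vf) = 10.88 GPa

10.88 GPa


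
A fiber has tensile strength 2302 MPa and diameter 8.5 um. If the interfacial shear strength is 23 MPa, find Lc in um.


Lc = sigma_f * d / (2 * tau_i) = 2302 * 8.5 / (2 * 23) = 425.4 um

425.4 um


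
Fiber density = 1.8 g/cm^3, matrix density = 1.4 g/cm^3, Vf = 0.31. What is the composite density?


rho_c = rho_f*Vf + rho_m*(1-Vf) = 1.8*0.31 + 1.4*0.69 = 1.524 g/cm^3

1.524 g/cm^3


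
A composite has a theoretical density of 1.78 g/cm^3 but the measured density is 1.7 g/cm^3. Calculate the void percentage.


Void% = (rho_theo - rho_actual)/rho_theo * 100 = (1.78 - 1.7)/1.78 * 100 = 4.49%

4.49%


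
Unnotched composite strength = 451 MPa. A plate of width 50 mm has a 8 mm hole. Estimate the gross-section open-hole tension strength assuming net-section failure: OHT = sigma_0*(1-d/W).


OHT = sigma_0*(1-d/W) = 451*(1-8/50) = 378.8 MPa

378.8 MPa


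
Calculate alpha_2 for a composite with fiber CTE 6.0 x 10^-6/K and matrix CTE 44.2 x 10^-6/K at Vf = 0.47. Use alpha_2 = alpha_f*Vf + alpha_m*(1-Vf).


alpha_2 = alpha_f*Vf + alpha_m*(1-Vf) = 6.0*0.47 + 44.2*0.53 = 26.2 x 10^-6/K

26.2 x 10^-6/K


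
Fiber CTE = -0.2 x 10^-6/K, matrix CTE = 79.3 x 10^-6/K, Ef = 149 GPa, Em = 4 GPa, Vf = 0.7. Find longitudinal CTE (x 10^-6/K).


E1 = Ef*Vf + Em*(1-Vf) = 105.5
alpha_1 = (alpha_f*Ef*Vf + alpha_m*Em*(1-Vf))/E1 = 0.7 x 10^-6/K

0.7 x 10^-6/K


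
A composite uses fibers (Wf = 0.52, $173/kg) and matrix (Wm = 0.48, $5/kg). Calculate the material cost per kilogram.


Cost = cost_f*Wf + cost_m*Wm = 173*0.52 + 5*0.48 = $92.36/kg

$92.36/kg


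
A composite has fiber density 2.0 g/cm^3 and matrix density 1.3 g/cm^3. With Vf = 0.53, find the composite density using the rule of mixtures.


rho_c = rho_f*Vf + rho_m*(1-Vf) = 2.0*0.53 + 1.3*0.47 = 1.671 g/cm^3

1.671 g/cm^3


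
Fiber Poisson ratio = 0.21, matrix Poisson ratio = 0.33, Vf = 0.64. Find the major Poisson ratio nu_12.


nu_12 = nu_f*Vf + nu_m*(1-Vf) = 0.21*0.64 + 0.33*0.36 = 0.2532

0.2532


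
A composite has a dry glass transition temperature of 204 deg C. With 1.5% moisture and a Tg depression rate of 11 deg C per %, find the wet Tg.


Tg_wet = Tg_dry - k*moisture = 204 - 11*1.5 = 187.5 deg C

187.5 deg C


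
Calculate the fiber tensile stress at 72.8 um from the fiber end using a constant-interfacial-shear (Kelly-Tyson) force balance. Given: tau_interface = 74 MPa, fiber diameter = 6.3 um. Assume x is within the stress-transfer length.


Force balance: sigma_f * (pi*d^2/4) = tau * (pi*d) * x  ->  sigma_f = 4 * tau * x / d
sigma_f = 4 * 74 * 72.8 / 6.3 = 3420.4 MPa

3420.4 MPa


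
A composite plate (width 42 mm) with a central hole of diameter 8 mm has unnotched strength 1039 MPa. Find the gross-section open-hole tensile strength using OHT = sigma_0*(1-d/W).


OHT = sigma_0*(1-d/W) = 1039*(1-8/42) = 841.1 MPa

841.1 MPa


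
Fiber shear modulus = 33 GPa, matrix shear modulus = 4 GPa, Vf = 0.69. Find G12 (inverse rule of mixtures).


1/G12 = Vf/Gf + (1-Vf)/Gm = 0.69/33 + 0.31/4
G12 = 10.16 GPa

10.16 GPa


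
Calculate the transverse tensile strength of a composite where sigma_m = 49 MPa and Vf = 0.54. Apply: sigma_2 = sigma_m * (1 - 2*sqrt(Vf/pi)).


factor = 1 - 2*sqrt(0.54/pi) = 0.1708
sigma_2 = 49 * 0.1708 = 8.37 MPa

8.37 MPa


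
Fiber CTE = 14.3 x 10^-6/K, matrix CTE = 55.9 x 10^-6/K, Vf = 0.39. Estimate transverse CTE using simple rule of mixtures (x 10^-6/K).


alpha_2 = alpha_f*Vf + alpha_m*(1-Vf) = 14.3*0.39 + 55.9*0.61 = 39.7 x 10^-6/K

39.7 x 10^-6/K


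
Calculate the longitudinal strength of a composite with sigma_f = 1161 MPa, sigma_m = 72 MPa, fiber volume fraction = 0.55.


sigma_1 = sigma_f*Vf + sigma_m*(1-Vf) = 1161*0.55 + 72*0.45 = 671.0 MPa

671.0 MPa


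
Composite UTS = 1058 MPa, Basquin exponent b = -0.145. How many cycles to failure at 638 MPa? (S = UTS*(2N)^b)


N = 0.5 * (S/UTS)^(1/b) = 0.5 * (638/1058)^(1/-0.145) = 16.3644 cycles

16.3644 cycles


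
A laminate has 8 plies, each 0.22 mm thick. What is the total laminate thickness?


h = n * t_ply = 8 * 0.22 = 1.76 mm

1.76 mm


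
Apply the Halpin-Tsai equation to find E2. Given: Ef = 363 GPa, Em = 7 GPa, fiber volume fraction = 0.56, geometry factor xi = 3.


eta = (Ef/Em - 1)/(Ef/Em + xi) = (51.8571 - 1)/(51.8571 + 3) = 0.9271
E2 = Em*(1+xi*eta*Vf)/(1-eta*Vf) = 37.23 GPa

37.23 GPa


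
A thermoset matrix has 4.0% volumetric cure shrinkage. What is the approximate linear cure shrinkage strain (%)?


Linear shrinkage ≈ vol_shrink/3 = 4.0/3 = 1.333%

1.333%


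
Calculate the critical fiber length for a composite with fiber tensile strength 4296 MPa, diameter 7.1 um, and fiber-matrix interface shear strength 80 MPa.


Lc = sigma_f * d / (2 * tau_i) = 4296 * 7.1 / (2 * 80) = 190.6 um

190.6 um


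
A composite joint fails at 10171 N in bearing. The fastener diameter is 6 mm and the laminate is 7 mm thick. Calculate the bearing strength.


sigma_br = F/(d*h) = 10171/(6*7) = 242.2 MPa

242.2 MPa


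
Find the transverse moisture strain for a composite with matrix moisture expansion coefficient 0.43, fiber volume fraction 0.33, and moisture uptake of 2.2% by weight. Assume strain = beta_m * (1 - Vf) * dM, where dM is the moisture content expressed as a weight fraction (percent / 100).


dM = 2.2/100 = 0.022
strain = beta_m * (1-Vf) * dM = 0.43 * 0.67 * 0.022 = 0.0063382

0.0063382


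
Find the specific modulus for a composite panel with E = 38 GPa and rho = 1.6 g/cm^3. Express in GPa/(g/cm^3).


Specific stiffness = E/rho = 38/1.6 = 23.8 GPa/(g/cm^3)

23.8 GPa/(g/cm^3)


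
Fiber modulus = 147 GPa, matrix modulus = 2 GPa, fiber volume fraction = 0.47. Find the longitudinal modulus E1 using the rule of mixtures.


E1 = Ef*Vf + Em*(1-Vf) = 147*0.47 + 2*0.53 = 70.15 GPa

70.15 GPa


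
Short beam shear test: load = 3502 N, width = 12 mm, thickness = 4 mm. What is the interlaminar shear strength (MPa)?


ILSS = 3F/(4bh) = 3*3502/(4*12*4) = 54.72 MPa

54.72 MPa


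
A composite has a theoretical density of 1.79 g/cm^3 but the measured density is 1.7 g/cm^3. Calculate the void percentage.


Void% = (rho_theo - rho_actual)/rho_theo * 100 = (1.79 - 1.7)/1.79 * 100 = 5.03%

5.03%


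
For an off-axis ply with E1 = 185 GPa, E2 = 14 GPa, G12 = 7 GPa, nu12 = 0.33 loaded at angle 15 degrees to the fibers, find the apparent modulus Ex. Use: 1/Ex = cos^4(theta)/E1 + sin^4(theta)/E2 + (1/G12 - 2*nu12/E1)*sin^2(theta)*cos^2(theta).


cos^4(15) = 0.870513, sin^4(15) = 0.004487, sin^2(15)*cos^2(15) = 0.0625
1/G12 - 2*nu12/E1 = 1/7 - 2*0.33/185 = 0.13929 GPa^-1
1/Ex = 0.870513/185 + 0.004487/14 + 0.13929*0.0625 = 0.0137316 GPa^-1
Ex = 72.82 GPa

72.82 GPa


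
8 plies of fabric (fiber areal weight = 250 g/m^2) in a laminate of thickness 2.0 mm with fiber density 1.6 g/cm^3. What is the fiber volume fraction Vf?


Vf = n * FAW / (rho_f * h * 1000) = 8 * 250 / (1.6 * 2.0 * 1000) = 0.625

0.625


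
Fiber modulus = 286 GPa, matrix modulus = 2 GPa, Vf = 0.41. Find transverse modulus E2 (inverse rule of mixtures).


1/E2 = Vf/Ef + (1-Vf)/Em = 0.41/286 + 0.59/2
E2 = 3.37 GPa

3.37 GPa


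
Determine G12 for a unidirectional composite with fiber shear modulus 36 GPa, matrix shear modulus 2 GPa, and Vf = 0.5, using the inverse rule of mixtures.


1/G12 = Vf/Gf + (1-Vf)/Gm = 0.5/36 + 0.5/2
G12 = 3.79 GPa

3.79 GPa


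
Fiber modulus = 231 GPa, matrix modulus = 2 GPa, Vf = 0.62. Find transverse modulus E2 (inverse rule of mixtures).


1/E2 = Vf/Ef + (1-Vf)/Em = 0.62/231 + 0.38/2
E2 = 5.19 GPa

5.19 GPa


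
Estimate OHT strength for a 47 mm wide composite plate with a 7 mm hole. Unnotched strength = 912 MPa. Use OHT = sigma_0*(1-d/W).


OHT = sigma_0*(1-d/W) = 912*(1-7/47) = 776.2 MPa

776.2 MPa


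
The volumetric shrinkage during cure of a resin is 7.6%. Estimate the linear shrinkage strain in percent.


Linear shrinkage ≈ vol_shrink/3 = 7.6/3 = 2.533%

2.533%


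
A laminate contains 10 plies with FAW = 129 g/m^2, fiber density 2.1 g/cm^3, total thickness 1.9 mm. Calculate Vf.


Vf = n * FAW / (rho_f * h * 1000) = 10 * 129 / (2.1 * 1.9 * 1000) = 0.3233

0.3233


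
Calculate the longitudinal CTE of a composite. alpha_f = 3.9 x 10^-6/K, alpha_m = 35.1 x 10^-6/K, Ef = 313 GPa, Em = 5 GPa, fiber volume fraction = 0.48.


E1 = Ef*Vf + Em*(1-Vf) = 152.84
alpha_1 = (alpha_f*Ef*Vf + alpha_m*Em*(1-Vf))/E1 = 4.43 x 10^-6/K

4.43 x 10^-6/K


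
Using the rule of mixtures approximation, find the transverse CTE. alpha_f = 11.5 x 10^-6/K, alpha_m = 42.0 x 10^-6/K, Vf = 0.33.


alpha_2 = alpha_f*Vf + alpha_m*(1-Vf) = 11.5*0.33 + 42.0*0.67 = 31.9 x 10^-6/K

31.9 x 10^-6/K


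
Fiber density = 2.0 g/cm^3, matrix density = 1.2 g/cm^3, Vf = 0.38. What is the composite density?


rho_c = rho_f*Vf + rho_m*(1-Vf) = 2.0*0.38 + 1.2*0.62 = 1.504 g/cm^3

1.504 g/cm^3


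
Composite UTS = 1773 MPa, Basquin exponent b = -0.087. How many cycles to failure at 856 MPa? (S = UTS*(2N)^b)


N = 0.5 * (S/UTS)^(1/b) = 0.5 * (856/1773)^(1/-0.087) = 2157.0228 cycles

2157.0228 cycles


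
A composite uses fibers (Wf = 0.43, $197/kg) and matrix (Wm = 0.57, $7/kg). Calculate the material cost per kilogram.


Cost = cost_f*Wf + cost_m*Wm = 197*0.43 + 7*0.57 = $88.7/kg

$88.7/kg


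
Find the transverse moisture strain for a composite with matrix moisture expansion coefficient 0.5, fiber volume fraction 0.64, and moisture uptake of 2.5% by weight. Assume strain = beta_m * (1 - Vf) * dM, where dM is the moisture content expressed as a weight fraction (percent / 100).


dM = 2.5/100 = 0.025
strain = beta_m * (1-Vf) * dM = 0.5 * 0.36 * 0.025 = 0.0045

0.0045


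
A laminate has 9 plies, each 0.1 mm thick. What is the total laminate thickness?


h = n * t_ply = 9 * 0.1 = 0.9 mm

0.9 mm


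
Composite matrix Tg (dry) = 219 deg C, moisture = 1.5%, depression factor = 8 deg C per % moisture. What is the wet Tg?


Tg_wet = Tg_dry - k*moisture = 219 - 8*1.5 = 207.0 deg C

207.0 deg C


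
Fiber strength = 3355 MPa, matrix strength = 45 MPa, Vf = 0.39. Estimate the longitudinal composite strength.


sigma_1 = sigma_f*Vf + sigma_m*(1-Vf) = 3355*0.39 + 45*0.61 = 1335.9 MPa

1335.9 MPa


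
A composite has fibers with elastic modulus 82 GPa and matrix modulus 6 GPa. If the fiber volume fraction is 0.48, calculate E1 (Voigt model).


E1 = Ef*Vf + Em*(1-Vf) = 82*0.48 + 6*0.52 = 42.48 GPa

42.48 GPa


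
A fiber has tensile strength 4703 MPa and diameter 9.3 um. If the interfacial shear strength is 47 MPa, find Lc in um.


Lc = sigma_f * d / (2 * tau_i) = 4703 * 9.3 / (2 * 47) = 465.3 um

465.3 um


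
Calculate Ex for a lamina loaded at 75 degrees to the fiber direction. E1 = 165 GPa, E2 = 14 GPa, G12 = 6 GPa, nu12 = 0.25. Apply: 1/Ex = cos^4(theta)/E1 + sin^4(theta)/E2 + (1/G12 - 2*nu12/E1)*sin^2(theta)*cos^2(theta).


cos^4(75) = 0.004487, sin^4(75) = 0.870513, sin^2(75)*cos^2(75) = 0.0625
1/G12 - 2*nu12/E1 = 1/6 - 2*0.25/165 = 0.163636 GPa^-1
1/Ex = 0.004487/165 + 0.870513/14 + 0.163636*0.0625 = 0.0724339 GPa^-1
Ex = 13.81 GPa

13.81 GPa


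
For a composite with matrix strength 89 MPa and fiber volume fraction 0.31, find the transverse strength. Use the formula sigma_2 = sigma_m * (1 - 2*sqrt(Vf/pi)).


factor = 1 - 2*sqrt(0.31/pi) = 0.3717
sigma_2 = 89 * 0.3717 = 33.09 MPa

33.09 MPa


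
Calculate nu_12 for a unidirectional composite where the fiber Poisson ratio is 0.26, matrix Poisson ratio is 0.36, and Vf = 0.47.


nu_12 = nu_f*Vf + nu_m*(1-Vf) = 0.26*0.47 + 0.36*0.53 = 0.313

0.313


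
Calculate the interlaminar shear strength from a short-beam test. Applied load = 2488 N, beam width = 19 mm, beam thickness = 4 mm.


ILSS = 3F/(4bh) = 3*2488/(4*19*4) = 24.55 MPa

24.55 MPa


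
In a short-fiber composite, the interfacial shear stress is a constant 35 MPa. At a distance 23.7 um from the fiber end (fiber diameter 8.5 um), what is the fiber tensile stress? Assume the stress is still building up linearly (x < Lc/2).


Force balance: sigma_f * (pi*d^2/4) = tau * (pi*d) * x  ->  sigma_f = 4 * tau * x / d
sigma_f = 4 * 35 * 23.7 / 8.5 = 390.4 MPa

390.4 MPa


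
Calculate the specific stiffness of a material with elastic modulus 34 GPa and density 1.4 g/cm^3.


Specific stiffness = E/rho = 34/1.4 = 24.3 GPa/(g/cm^3)

24.3 GPa/(g/cm^3)


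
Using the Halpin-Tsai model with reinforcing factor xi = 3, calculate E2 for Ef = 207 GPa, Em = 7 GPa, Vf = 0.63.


eta = (Ef/Em - 1)/(Ef/Em + xi) = (29.5714 - 1)/(29.5714 + 3) = 0.8772
E2 = Em*(1+xi*eta*Vf)/(1-eta*Vf) = 41.59 GPa

41.59 GPa


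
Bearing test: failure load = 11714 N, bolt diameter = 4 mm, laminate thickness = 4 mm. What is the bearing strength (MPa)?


sigma_br = F/(d*h) = 11714/(4*4) = 732.1 MPa

732.1 MPa


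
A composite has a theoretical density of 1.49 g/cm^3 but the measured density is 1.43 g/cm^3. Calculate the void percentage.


Void% = (rho_theo - rho_actual)/rho_theo * 100 = (1.49 - 1.43)/1.49 * 100 = 4.03%

4.03%


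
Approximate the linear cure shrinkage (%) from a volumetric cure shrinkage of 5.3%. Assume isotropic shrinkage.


Linear shrinkage ≈ vol_shrink/3 = 5.3/3 = 1.767%

1.767%


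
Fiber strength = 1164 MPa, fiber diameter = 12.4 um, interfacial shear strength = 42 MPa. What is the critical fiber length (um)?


Lc = sigma_f * d / (2 * tau_i) = 1164 * 12.4 / (2 * 42) = 171.8 um

171.8 um


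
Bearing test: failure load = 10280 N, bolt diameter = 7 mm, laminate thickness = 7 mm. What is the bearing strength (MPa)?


sigma_br = F/(d*h) = 10280/(7*7) = 209.8 MPa

209.8 MPa


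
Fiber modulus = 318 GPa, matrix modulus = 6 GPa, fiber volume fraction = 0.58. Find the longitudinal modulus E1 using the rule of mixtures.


E1 = Ef*Vf + Em*(1-Vf) = 318*0.58 + 6*0.42 = 186.96 GPa

186.96 GPa


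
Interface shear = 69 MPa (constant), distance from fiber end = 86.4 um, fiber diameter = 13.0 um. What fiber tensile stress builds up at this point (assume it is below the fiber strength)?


Force balance: sigma_f * (pi*d^2/4) = tau * (pi*d) * x  ->  sigma_f = 4 * tau * x / d
sigma_f = 4 * 69 * 86.4 / 13.0 = 1834.3 MPa

1834.3 MPa


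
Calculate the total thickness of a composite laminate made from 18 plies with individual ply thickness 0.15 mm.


h = n * t_ply = 18 * 0.15 = 2.7 mm

2.7 mm


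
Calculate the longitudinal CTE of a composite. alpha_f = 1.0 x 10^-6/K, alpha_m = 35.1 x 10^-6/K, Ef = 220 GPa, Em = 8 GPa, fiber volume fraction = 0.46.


E1 = Ef*Vf + Em*(1-Vf) = 105.52
alpha_1 = (alpha_f*Ef*Vf + alpha_m*Em*(1-Vf))/E1 = 2.4 x 10^-6/K

2.4 x 10^-6/K


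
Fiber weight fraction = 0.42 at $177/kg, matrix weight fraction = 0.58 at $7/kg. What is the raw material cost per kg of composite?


Cost = cost_f*Wf + cost_m*Wm = 177*0.42 + 7*0.58 = $78.4/kg

$78.4/kg


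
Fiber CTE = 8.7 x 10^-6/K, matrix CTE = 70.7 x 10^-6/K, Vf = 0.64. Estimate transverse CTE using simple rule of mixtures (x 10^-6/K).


alpha_2 = alpha_f*Vf + alpha_m*(1-Vf) = 8.7*0.64 + 70.7*0.36 = 31.0 x 10^-6/K

31.0 x 10^-6/K


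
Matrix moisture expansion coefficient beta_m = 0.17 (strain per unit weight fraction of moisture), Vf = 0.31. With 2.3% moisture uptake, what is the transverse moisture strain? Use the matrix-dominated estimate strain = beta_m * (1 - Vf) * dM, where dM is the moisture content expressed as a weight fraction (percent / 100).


dM = 2.3/100 = 0.023
strain = beta_m * (1-Vf) * dM = 0.17 * 0.69 * 0.023 = 0.0026979

0.0026979


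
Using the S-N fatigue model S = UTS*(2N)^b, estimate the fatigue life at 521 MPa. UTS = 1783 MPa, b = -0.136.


N = 0.5 * (S/UTS)^(1/b) = 0.5 * (521/1783)^(1/-0.136) = 4243.7190 cycles

4243.7190 cycles


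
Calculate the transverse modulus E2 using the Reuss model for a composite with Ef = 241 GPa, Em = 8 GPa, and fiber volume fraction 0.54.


1/E2 = Vf/Ef + (1-Vf)/Em = 0.54/241 + 0.46/8
E2 = 16.74 GPa

16.74 GPa


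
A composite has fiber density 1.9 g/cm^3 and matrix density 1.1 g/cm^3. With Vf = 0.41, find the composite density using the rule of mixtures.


rho_c = rho_f*Vf + rho_m*(1-Vf) = 1.9*0.41 + 1.1*0.59 = 1.428 g/cm^3

1.428 g/cm^3


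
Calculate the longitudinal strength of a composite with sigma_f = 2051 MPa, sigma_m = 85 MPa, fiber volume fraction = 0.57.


sigma_1 = sigma_f*Vf + sigma_m*(1-Vf) = 2051*0.57 + 85*0.43 = 1205.6 MPa

1205.6 MPa


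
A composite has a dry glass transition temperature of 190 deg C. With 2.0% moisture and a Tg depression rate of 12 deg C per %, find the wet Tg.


Tg_wet = Tg_dry - k*moisture = 190 - 12*2.0 = 166.0 deg C

166.0 deg C


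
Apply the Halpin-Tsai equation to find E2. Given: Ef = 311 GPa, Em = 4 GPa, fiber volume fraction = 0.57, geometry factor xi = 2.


eta = (Ef/Em - 1)/(Ef/Em + xi) = (77.75 - 1)/(77.75 + 2) = 0.9624
E2 = Em*(1+xi*eta*Vf)/(1-eta*Vf) = 18.58 GPa

18.58 GPa


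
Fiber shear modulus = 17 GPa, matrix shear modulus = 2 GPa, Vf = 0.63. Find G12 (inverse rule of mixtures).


1/G12 = Vf/Gf + (1-Vf)/Gm = 0.63/17 + 0.37/2
G12 = 4.5 GPa

4.5 GPa


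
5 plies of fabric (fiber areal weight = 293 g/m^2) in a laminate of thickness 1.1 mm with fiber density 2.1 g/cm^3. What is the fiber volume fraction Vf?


Vf = n * FAW / (rho_f * h * 1000) = 5 * 293 / (2.1 * 1.1 * 1000) = 0.6342

0.6342


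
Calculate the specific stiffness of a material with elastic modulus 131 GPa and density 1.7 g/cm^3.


Specific stiffness = E/rho = 131/1.7 = 77.1 GPa/(g/cm^3)

77.1 GPa/(g/cm^3)


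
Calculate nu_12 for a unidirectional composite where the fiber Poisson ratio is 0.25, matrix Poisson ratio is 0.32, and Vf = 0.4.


nu_12 = nu_f*Vf + nu_m*(1-Vf) = 0.25*0.4 + 0.32*0.6 = 0.292

0.292


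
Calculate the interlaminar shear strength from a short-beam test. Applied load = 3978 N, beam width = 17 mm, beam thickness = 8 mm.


ILSS = 3F/(4bh) = 3*3978/(4*17*8) = 21.94 MPa

21.94 MPa


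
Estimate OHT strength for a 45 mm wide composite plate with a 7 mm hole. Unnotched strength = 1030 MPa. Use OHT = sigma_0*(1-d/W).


OHT = sigma_0*(1-d/W) = 1030*(1-7/45) = 869.8 MPa

869.8 MPa


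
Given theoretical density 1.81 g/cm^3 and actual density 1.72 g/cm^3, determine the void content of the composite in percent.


Void% = (rho_theo - rho_actual)/rho_theo * 100 = (1.81 - 1.72)/1.81 * 100 = 4.97%

4.97%


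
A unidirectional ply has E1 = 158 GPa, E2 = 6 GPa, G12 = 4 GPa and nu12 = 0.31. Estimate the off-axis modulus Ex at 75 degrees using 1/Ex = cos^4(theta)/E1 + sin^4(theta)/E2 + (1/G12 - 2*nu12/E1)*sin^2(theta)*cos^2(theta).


cos^4(75) = 0.004487, sin^4(75) = 0.870513, sin^2(75)*cos^2(75) = 0.0625
1/G12 - 2*nu12/E1 = 1/4 - 2*0.31/158 = 0.246076 GPa^-1
1/Ex = 0.004487/158 + 0.870513/6 + 0.246076*0.0625 = 0.1604936 GPa^-1
Ex = 6.23 GPa

6.23 GPa


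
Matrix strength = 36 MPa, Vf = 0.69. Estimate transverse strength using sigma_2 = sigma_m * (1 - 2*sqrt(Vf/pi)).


factor = 1 - 2*sqrt(0.69/pi) = 0.0627
sigma_2 = 36 * 0.0627 = 2.26 MPa

2.26 MPa


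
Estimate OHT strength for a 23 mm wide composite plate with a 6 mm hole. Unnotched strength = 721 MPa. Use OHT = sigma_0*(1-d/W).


OHT = sigma_0*(1-d/W) = 721*(1-6/23) = 532.9 MPa

532.9 MPa


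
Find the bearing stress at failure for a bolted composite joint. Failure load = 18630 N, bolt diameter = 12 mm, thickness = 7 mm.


sigma_br = F/(d*h) = 18630/(12*7) = 221.8 MPa

221.8 MPa


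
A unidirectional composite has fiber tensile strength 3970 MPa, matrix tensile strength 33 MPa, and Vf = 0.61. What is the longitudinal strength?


sigma_1 = sigma_f*Vf + sigma_m*(1-Vf) = 3970*0.61 + 33*0.39 = 2434.6 MPa

2434.6 MPa


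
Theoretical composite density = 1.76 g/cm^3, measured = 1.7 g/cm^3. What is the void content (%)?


Void% = (rho_theo - rho_actual)/rho_theo * 100 = (1.76 - 1.7)/1.76 * 100 = 3.41%

3.41%


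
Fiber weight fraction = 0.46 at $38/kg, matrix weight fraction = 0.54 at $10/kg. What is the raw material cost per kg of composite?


Cost = cost_f*Wf + cost_m*Wm = 38*0.46 + 10*0.54 = $22.88/kg

$22.88/kg


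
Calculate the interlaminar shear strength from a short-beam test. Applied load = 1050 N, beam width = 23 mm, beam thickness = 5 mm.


ILSS = 3F/(4bh) = 3*1050/(4*23*5) = 6.85 MPa

6.85 MPa


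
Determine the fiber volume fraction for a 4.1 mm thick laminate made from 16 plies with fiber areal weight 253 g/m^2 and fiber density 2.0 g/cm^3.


Vf = n * FAW / (rho_f * h * 1000) = 16 * 253 / (2.0 * 4.1 * 1000) = 0.4937

0.4937


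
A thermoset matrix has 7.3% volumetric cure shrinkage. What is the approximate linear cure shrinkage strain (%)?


Linear shrinkage ≈ vol_shrink/3 = 7.3/3 = 2.433%

2.433%


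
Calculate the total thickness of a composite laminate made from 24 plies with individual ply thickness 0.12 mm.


h = n * t_ply = 24 * 0.12 = 2.88 mm

2.88 mm


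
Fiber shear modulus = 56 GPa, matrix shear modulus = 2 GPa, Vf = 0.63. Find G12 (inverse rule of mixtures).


1/G12 = Vf/Gf + (1-Vf)/Gm = 0.63/56 + 0.37/2
G12 = 5.1 GPa

5.1 GPa


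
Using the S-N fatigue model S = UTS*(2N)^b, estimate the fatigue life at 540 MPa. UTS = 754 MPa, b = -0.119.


N = 0.5 * (S/UTS)^(1/b) = 0.5 * (540/754)^(1/-0.119) = 8.2655 cycles

8.2655 cycles


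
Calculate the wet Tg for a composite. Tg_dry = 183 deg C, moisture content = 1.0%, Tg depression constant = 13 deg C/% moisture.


Tg_wet = Tg_dry - k*moisture = 183 - 13*1.0 = 170.0 deg C

170.0 deg C


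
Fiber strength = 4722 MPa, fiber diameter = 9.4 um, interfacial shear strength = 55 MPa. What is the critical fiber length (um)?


Lc = sigma_f * d / (2 * tau_i) = 4722 * 9.4 / (2 * 55) = 403.5 um

403.5 um


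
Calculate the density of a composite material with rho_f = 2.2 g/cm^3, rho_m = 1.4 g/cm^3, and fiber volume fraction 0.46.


rho_c = rho_f*Vf + rho_m*(1-Vf) = 2.2*0.46 + 1.4*0.54 = 1.768 g/cm^3

1.768 g/cm^3


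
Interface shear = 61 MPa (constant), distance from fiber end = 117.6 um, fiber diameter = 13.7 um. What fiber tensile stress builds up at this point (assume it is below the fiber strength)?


Force balance: sigma_f * (pi*d^2/4) = tau * (pi*d) * x  ->  sigma_f = 4 * tau * x / d
sigma_f = 4 * 61 * 117.6 / 13.7 = 2094.5 MPa

2094.5 MPa


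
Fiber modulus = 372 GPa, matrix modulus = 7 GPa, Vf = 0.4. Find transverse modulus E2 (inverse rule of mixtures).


1/E2 = Vf/Ef + (1-Vf)/Em = 0.4/372 + 0.6/7
E2 = 11.52 GPa

11.52 GPa
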